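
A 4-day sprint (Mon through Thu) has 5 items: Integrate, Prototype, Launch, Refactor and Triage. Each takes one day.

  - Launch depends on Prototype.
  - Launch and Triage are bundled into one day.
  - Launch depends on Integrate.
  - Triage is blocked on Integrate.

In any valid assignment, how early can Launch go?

Precedence pushes Launch to at least Tue.
Launch at Tue is achievable: Triage -> Tue; Prototype -> Mon; Integrate -> Mon; Refactor -> Mon; Launch -> Tue.

Tue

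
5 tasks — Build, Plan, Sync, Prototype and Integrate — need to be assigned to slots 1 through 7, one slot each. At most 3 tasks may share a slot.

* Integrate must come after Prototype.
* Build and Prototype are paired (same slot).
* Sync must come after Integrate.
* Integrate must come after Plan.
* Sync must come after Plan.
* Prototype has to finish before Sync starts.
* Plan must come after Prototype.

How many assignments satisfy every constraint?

35

Splitting on Build: it can be 1 (20), 2 (10), 3 (4), 4 (1). Listing each branch's schedules as (Plan, Sync, Prototype, Integrate):
Build=1: (2,4,1,3) (2,5,1,3) (2,5,1,4) (2,6,1,3) (2,6,1,4) (2,6,1,5) (2,7,1,3) (2,7,1,4) (2,7,1,5) (2,7,1,6) (3,5,1,4) (3,6,1,4) (3,6,1,5) (3,7,1,4) (3,7,1,5) (3,7,1,6) (4,6,1,5) (4,7,1,5) (4,7,1,6) (5,7,1,6) — 20.
Build=2: (3,5,2,4) (3,6,2,4) (3,6,2,5) (3,7,2,4) (3,7,2,5) (3,7,2,6) (4,6,2,5) (4,7,2,5) (4,7,2,6) (5,7,2,6) — 10.
Build=3: (4,6,3,5) (4,7,3,5) (4,7,3,6) (5,7,3,6) — 4.
Build=4: (5,7,4,6) — 1.
Summing: 20 + 10 + 4 + 1 = 35.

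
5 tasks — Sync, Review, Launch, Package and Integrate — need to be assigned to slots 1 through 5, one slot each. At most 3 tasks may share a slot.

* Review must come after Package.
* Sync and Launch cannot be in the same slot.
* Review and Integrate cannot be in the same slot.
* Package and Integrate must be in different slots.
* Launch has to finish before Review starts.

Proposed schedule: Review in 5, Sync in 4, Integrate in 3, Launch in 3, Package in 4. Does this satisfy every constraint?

Yes, all constraints hold

Package and Integrate must be in different slots — holds.
Launch has to finish before Review starts — holds.
At most 3 tasks may share a slot — holds.
Review must come after Package — holds.
Review and Integrate cannot be in the same slot — holds.
Sync and Launch cannot be in the same slot — holds.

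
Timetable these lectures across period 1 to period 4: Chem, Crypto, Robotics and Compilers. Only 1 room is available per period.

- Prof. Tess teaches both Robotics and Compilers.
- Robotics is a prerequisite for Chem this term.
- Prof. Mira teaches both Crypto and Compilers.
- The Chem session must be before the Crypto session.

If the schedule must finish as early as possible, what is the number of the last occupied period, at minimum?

period 4

The precedence chain requires at least 3 distinct periods.
With at most 1 per period and 4 lectures, at least 4 periods are needed.
4 works (last occupied period: period 4): for example Compilers=period 4, Crypto=period 3, Robotics=period 1, Chem=period 2.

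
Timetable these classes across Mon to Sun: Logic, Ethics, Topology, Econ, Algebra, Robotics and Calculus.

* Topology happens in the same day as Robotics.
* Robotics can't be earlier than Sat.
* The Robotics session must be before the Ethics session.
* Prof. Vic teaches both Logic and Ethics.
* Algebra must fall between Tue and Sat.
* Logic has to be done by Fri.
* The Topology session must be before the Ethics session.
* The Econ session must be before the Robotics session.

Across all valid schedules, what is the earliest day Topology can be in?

Sat

Topology must be in the same day as Robotics, which can't be before Sat, so Topology is at least Sat; downstream work caps Topology at Sat.
Topology at Sat is achievable: Logic=Mon; Topology=Sat; Ethics=Sun; Algebra=Tue; Calculus=Mon; Robotics=Sat; Econ=Mon.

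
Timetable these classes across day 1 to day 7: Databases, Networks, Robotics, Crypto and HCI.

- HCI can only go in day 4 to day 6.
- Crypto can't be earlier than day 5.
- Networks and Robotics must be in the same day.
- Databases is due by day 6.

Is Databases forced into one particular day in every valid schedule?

No

Databases can be day 1 (e.g. Networks -> day 1; Databases -> day 1; HCI -> day 4; Robotics -> day 1; Crypto -> day 5) or day 2 (e.g. Robotics in day 1, Databases in day 2, HCI in day 4, Networks in day 1, Crypto in day 5).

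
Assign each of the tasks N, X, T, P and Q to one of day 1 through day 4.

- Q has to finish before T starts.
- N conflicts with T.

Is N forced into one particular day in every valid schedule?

N can be day 1 (e.g. X -> day 1; T -> day 2; P -> day 1; N -> day 1; Q -> day 1) or day 2 (e.g. P in day 1, X in day 1, T in day 3, Q in day 1, N in day 2).

No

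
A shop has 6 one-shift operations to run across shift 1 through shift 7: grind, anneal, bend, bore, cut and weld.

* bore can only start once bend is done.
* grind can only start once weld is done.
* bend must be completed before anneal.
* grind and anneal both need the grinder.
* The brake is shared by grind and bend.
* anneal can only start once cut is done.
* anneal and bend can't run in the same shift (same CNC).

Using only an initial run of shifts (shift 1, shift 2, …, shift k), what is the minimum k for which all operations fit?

3 shifts

The precedence chain requires at least 2 distinct shifts.
Could 2 shifts be enough, i.e. nothing placed later than shift 2? No: grind must come after weld (at shift 1 or later) → {shift 2}; anneal must come after bend (at shift 1 or later) → {shift 2}; anneal can't share with grind (shift 2) → nothing is left.
So 2 shifts is not enough.
3 works (last occupied shift: shift 3): for example grind in shift 3; bend in shift 1; weld in shift 1; cut in shift 1; bore in shift 2; anneal in shift 2.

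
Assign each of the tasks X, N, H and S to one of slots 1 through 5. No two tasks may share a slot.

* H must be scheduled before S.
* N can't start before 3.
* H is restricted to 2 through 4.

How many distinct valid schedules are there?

Splitting on X: it can be 1 (9), 2 (3), 3 (2), 4 (2), 5 (2). Listing each branch's schedules as (N, H, S):
X=1: (3,2,4) (3,2,5) (3,4,5) (4,2,3) (4,2,5) (4,3,5) (5,2,3) (5,2,4) (5,3,4) — 9.
X=2: (3,4,5) (4,3,5) (5,3,4) — 3.
X=3: (4,2,5) (5,2,4) — 2.
X=4: (3,2,5) (5,2,3) — 2.
X=5: (3,2,4) (4,2,3) — 2.
Summing: 9 + 3 + 2 + 2 + 2 = 18.

18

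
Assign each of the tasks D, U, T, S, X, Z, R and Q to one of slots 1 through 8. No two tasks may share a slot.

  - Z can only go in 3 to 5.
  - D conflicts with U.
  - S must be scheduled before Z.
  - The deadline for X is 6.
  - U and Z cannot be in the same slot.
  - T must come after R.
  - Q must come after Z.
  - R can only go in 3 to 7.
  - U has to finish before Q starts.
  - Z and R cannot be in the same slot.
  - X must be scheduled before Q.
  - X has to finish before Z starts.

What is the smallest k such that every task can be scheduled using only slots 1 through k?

8 slots

The precedence chain requires at least 3 distinct slots.
With at most 1 per slot and 8 tasks, at least 8 slots are needed.
Propagating the time windows through the other constraints, T can't land before 4, so the schedule must run through at least slot 4.
8 works (last occupied slot: 8): for example U=5; Z=3; X=1; D=8; Q=6; R=4; S=2; T=7.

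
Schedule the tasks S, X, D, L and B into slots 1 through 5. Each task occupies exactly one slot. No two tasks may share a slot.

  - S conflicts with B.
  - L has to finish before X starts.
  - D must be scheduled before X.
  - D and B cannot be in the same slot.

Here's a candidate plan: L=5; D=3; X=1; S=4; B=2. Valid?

No. L has to finish before X starts is not satisfied.

D must be scheduled before X — violated.
S conflicts with B — holds.
D and B cannot be in the same slot — holds.
L has to finish before X starts — violated.
No two tasks may share a slot — holds.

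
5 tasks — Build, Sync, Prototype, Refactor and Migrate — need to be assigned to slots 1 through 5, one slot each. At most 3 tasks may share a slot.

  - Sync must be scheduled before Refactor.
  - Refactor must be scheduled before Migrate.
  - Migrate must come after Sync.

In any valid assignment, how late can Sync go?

3

Downstream work caps Sync at 3.
Sync at 3 is achievable: Sync=3; Refactor=4; Migrate=5; Build=1; Prototype=1.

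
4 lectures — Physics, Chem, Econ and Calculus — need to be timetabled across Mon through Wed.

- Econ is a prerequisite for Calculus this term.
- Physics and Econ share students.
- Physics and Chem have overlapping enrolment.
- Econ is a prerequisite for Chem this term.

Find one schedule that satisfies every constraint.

Chem -> Tue; Econ -> Mon; Physics -> Wed; Calculus -> Tue

Checking: Econ(Mon) before Chem(Tue); Econ(Mon) before Calculus(Tue); Physics(Wed) != Econ(Mon); Physics(Wed) != Chem(Tue).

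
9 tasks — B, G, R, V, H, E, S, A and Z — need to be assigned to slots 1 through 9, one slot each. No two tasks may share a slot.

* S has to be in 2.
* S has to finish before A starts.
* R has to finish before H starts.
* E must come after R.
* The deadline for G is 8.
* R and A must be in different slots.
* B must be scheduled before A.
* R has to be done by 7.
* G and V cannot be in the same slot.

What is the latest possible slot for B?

Downstream work caps B at 8.
B at 8 is achievable: V in 6, E in 5, H in 4, R in 1, Z in 7, A in 9, B in 8, G in 3, S in 2.

8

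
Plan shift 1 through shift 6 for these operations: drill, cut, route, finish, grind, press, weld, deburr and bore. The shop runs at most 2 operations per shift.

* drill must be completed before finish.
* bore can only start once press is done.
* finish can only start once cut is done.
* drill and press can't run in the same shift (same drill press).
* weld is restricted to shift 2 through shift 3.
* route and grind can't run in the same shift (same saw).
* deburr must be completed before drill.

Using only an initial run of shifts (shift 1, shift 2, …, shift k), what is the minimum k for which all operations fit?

5 shifts

The precedence chain requires at least 3 distinct shifts.
With at most 2 per shift and 9 operations, at least 5 shifts are needed.
5 works (last occupied shift: shift 5): for example bore=shift 4; weld=shift 2; grind=shift 5; deburr=shift 1; finish=shift 3; press=shift 3; drill=shift 2; cut=shift 1; route=shift 4.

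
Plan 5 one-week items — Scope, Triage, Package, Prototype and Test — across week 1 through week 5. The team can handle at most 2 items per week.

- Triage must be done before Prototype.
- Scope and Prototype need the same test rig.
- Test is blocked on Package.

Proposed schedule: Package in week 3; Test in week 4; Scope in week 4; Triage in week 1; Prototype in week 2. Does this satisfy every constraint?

Triage must be done before Prototype — holds.
Test is blocked on Package — holds.
The team can handle at most 2 items per week — holds.
Scope and Prototype need the same test rig — holds.

Yes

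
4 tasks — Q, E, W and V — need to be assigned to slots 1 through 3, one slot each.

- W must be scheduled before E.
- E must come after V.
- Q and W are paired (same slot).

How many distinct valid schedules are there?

Splitting on Q: it can be 1 (3), 2 (2). Listing each branch's schedules as (E, W, V):
Q=1: (2,1,1) (3,1,1) (3,1,2) — 3.
Q=2: (3,2,1) (3,2,2) — 2.
Summing: 3 + 2 = 5.

5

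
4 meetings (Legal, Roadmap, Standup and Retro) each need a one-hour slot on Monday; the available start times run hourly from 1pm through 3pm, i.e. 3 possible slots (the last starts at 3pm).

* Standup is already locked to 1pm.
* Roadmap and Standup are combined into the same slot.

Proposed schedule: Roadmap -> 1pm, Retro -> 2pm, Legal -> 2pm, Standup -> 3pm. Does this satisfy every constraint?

No — it violates: Roadmap and Standup are combined into the same slot

Standup is already locked to 1pm — violated.
Roadmap and Standup are combined into the same slot — violated.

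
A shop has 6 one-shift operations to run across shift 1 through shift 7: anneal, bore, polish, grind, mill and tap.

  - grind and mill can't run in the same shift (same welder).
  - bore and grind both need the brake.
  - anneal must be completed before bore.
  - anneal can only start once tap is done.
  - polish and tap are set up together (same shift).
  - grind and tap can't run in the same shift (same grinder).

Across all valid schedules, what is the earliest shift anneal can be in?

Precedence pushes anneal to at least shift 2; downstream work caps anneal at shift 6.
anneal at shift 2 is achievable: tap -> shift 1, bore -> shift 3, polish -> shift 1, mill -> shift 1, anneal -> shift 2, grind -> shift 2.

shift 2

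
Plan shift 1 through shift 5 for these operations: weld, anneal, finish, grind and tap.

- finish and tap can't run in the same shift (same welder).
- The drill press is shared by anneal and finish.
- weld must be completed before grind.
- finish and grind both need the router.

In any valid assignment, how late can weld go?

Downstream work caps weld at shift 4.
weld at shift 4 is achievable: tap=shift 1, weld=shift 4, grind=shift 5, anneal=shift 1, finish=shift 2.

shift 4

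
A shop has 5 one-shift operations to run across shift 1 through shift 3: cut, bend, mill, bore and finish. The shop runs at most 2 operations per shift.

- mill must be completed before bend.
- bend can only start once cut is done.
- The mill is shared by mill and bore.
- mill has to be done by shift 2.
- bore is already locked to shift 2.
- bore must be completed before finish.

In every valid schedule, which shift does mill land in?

mill's window is shift 1–shift 2.
bore is fixed at shift 2, and mill can't share a shift with bore.
So mill must be shift 1.

shift 1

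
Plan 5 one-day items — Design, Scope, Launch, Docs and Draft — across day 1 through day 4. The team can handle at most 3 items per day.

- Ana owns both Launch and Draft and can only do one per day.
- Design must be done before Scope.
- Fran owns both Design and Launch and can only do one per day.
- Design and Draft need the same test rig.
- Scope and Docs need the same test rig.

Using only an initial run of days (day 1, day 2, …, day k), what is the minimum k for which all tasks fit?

3 days

The precedence chain requires at least 2 distinct days.
With at most 3 per day and 5 tasks, at least 2 days are needed.
Could 2 days be enough, i.e. nothing placed later than day 2? No: Scope must come after Design (at day 1 or later) → {day 2}; Design must come before Scope (at day 2 or earlier) → {day 1}; Launch can't share with Design (day 1) → {day 2}; Draft can't share with Design (day 1) → {day 2}; Draft can't share with Launch (day 2) → nothing is left.
So 2 days is not enough.
3 works (last occupied day: day 3): for example Draft=day 3; Docs=day 1; Launch=day 2; Design=day 1; Scope=day 2.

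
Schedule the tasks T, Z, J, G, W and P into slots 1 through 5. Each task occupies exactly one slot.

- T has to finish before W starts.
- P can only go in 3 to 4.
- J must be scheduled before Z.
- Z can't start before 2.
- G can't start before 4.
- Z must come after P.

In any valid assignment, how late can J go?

Downstream work caps J at 4.
J at 4 is achievable: Z=5, G=4, J=4, W=2, T=1, P=3.

4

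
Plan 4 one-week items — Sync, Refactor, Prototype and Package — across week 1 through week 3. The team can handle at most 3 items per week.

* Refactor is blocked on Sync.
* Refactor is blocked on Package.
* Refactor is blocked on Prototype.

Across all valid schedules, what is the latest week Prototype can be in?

week 2

Downstream work caps Prototype at week 2.
Prototype at week 2 is achievable: Package -> week 1, Refactor -> week 3, Prototype -> week 2, Sync -> week 1.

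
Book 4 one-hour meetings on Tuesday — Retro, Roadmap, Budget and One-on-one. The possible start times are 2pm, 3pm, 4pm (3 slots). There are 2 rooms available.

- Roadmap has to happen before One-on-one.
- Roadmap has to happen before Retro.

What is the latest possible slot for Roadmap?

3pm

Downstream work caps Roadmap at 3pm.
Roadmap at 3pm is achievable: One-on-one=4pm, Retro=4pm, Roadmap=3pm, Budget=2pm.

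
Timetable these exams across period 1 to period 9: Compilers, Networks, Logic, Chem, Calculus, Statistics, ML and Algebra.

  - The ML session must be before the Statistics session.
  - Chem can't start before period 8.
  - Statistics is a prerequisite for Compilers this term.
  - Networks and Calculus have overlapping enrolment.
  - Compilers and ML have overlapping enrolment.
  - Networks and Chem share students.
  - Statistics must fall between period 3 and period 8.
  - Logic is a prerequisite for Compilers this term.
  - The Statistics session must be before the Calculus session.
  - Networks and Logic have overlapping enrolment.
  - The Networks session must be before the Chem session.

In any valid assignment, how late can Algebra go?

period 9

Algebra at period 9 is achievable: Compilers in period 4, ML in period 1, Logic in period 2, Algebra in period 9, Networks in period 1, Statistics in period 3, Calculus in period 4, Chem in period 8.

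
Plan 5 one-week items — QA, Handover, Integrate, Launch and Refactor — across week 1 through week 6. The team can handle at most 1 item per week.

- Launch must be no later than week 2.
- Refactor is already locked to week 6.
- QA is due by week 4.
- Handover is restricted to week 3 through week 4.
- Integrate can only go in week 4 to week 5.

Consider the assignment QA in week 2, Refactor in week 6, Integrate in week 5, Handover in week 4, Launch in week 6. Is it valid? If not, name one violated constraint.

No. Launch must be no later than week 2 is not satisfied.

Handover is restricted to week 3 through week 4 — holds.
Refactor is already locked to week 6 — holds.
QA is due by week 4 — holds.
The team can handle at most 1 item per week — violated.
Launch must be no later than week 2 — violated.
Integrate can only go in week 4 to week 5 — holds.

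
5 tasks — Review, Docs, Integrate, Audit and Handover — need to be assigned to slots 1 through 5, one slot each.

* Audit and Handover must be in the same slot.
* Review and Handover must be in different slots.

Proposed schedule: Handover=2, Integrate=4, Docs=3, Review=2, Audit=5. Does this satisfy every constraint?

No — it violates: Review and Handover must be in different slots

Audit and Handover must be in the same slot — violated.
Review and Handover must be in different slots — violated.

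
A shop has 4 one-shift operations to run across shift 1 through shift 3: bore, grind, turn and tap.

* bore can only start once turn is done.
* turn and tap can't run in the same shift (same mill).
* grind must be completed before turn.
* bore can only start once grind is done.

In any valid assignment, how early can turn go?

shift 2

Precedence pushes turn to at least shift 2; downstream work caps turn at shift 2.
turn at shift 2 is achievable: grind -> shift 1, bore -> shift 3, turn -> shift 2, tap -> shift 1.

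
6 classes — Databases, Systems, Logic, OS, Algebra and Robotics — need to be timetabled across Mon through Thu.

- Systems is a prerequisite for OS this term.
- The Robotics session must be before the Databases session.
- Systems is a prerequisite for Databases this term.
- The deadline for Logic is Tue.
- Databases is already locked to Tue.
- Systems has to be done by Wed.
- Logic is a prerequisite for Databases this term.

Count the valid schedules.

12

Splitting on OS: it can be Tue (4), Wed (4), Thu (4). Listing each branch's schedules as (Databases, Systems, Logic, Algebra, Robotics):
OS=Tue: (Tue,Mon,Mon,Mon,Mon) (Tue,Mon,Mon,Tue,Mon) (Tue,Mon,Mon,Wed,Mon) (Tue,Mon,Mon,Thu,Mon) — 4.
OS=Wed: (Tue,Mon,Mon,Mon,Mon) (Tue,Mon,Mon,Tue,Mon) (Tue,Mon,Mon,Wed,Mon) (Tue,Mon,Mon,Thu,Mon) — 4.
OS=Thu: (Tue,Mon,Mon,Mon,Mon) (Tue,Mon,Mon,Tue,Mon) (Tue,Mon,Mon,Wed,Mon) (Tue,Mon,Mon,Thu,Mon) — 4.
Summing: 4 + 4 + 4 = 12.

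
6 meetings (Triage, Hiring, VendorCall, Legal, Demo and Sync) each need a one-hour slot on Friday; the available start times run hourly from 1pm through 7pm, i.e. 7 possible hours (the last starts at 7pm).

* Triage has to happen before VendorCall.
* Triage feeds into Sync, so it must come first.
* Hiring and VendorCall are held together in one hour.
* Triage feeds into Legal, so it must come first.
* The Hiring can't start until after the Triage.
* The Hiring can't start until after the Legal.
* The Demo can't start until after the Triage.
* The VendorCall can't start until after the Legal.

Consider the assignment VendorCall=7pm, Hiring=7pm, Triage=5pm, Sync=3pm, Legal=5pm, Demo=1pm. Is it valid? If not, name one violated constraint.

No. The Demo can't start until after the Triage is not satisfied.

The Hiring can't start until after the Legal — holds.
The Hiring can't start until after the Triage — holds.
Hiring and VendorCall are held together in one hour — holds.
Triage feeds into Legal, so it must come first — violated.
The Demo can't start until after the Triage — violated.
The VendorCall can't start until after the Legal — holds.
Triage has to happen before VendorCall — holds.
Triage feeds into Sync, so it must come first — violated.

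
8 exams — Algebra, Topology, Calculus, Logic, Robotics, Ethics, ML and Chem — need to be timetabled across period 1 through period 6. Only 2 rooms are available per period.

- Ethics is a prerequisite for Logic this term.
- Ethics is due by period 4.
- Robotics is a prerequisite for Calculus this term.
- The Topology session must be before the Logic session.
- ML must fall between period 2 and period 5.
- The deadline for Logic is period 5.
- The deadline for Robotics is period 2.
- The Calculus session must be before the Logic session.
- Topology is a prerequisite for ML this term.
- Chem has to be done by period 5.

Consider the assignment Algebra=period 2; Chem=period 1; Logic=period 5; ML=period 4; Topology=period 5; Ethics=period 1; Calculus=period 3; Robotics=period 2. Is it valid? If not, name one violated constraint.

No. Topology is a prerequisite for ML this term is not satisfied.

The Topology session must be before the Logic session — violated.
Topology is a prerequisite for ML this term — violated.
The deadline for Robotics is period 2 — holds.
Ethics is a prerequisite for Logic this term — holds.
Robotics is a prerequisite for Calculus this term — holds.
Only 2 rooms are available per period — holds.
Chem has to be done by period 5 — holds.
ML must fall between period 2 and period 5 — holds.
Ethics is due by period 4 — holds.
The deadline for Logic is period 5 — holds.
The Calculus session must be before the Logic session — holds.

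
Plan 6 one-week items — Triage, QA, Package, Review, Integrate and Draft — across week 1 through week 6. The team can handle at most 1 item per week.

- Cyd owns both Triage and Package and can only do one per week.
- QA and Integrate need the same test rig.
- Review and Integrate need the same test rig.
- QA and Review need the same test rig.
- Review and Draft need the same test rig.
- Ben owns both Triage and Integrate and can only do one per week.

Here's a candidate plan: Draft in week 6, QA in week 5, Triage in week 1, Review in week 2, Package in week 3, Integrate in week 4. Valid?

Yes, all constraints hold

Review and Draft need the same test rig — holds.
The team can handle at most 1 item per week — holds.
Review and Integrate need the same test rig — holds.
Cyd owns both Triage and Package and can only do one per week — holds.
Ben owns both Triage and Integrate and can only do one per week — holds.
QA and Review need the same test rig — holds.
QA and Integrate need the same test rig — holds.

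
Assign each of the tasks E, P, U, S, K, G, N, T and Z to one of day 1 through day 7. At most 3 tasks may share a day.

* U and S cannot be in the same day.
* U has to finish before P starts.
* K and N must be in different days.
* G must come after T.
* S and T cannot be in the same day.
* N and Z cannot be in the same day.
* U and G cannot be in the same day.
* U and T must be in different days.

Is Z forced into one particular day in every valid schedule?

No

Z can be day 1 (e.g. U=day 1; Z=day 1; N=day 3; T=day 2; G=day 3; S=day 3; P=day 2; K=day 2; E=day 1) or day 2 (e.g. S=day 3, K=day 1, T=day 2, N=day 3, Z=day 2, E=day 1, U=day 1, P=day 2, G=day 3).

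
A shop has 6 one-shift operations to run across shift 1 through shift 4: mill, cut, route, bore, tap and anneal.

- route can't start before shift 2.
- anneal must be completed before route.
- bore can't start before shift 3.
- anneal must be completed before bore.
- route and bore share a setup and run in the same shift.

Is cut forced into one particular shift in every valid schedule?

cut can be shift 1 (e.g. cut=shift 1; bore=shift 3; mill=shift 1; tap=shift 1; anneal=shift 1; route=shift 3) or shift 2 (e.g. mill in shift 1; cut in shift 2; bore in shift 3; route in shift 3; anneal in shift 1; tap in shift 1).

No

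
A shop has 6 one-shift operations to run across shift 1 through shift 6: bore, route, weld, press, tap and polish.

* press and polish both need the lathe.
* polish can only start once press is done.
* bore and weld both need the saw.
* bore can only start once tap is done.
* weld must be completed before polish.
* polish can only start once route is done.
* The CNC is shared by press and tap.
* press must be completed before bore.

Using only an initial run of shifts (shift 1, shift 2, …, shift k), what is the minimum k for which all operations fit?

The precedence chain requires at least 2 distinct shifts.
Could 2 shifts be enough, i.e. nothing placed later than shift 2? No: polish must come after weld (at shift 1 or later) → {shift 2}; bore must come after tap (at shift 1 or later) → {shift 2}; tap must come before bore (at shift 2 or earlier) → {shift 1}; press must come before polish (at shift 2 or earlier) → {shift 1}; tap can't share with press (shift 1) → nothing is left.
So 2 shifts is not enough.
3 works (last occupied shift: shift 3): for example route in shift 1; press in shift 1; polish in shift 2; bore in shift 3; weld in shift 1; tap in shift 2.

3 shifts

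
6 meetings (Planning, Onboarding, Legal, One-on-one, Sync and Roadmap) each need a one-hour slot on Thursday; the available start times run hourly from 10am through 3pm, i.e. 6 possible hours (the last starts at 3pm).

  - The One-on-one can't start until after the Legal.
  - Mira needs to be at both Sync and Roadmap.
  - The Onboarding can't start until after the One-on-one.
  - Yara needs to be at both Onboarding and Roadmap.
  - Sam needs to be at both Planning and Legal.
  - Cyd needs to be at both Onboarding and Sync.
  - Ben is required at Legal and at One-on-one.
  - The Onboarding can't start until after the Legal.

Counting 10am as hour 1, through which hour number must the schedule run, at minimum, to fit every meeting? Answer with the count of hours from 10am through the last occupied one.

3

The precedence chain requires at least 3 distinct hours.
3 works (last occupied hour: 12pm): for example Sync -> 10am; One-on-one -> 11am; Legal -> 10am; Roadmap -> 11am; Planning -> 11am; Onboarding -> 12pm.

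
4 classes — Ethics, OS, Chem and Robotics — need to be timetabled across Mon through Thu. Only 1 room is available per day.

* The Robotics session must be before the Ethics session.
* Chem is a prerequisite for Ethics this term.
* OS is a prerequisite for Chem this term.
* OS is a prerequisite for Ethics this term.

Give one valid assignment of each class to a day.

Chem -> Tue, OS -> Mon, Robotics -> Wed, Ethics -> Thu

Checking: OS(Mon) before Ethics(Thu); Chem(Tue) before Ethics(Thu); OS(Mon) before Chem(Tue); Robotics(Wed) before Ethics(Thu); max 1 per day (cap 1).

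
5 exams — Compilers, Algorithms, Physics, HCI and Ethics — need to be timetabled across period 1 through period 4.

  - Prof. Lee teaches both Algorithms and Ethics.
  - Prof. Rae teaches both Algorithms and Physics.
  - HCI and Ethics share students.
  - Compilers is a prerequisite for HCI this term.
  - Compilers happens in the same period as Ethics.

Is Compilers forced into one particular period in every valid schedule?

Compilers can be period 1 (e.g. Ethics -> period 1, Physics -> period 1, Compilers -> period 1, Algorithms -> period 2, HCI -> period 2) or period 2 (e.g. HCI -> period 3, Ethics -> period 2, Compilers -> period 2, Physics -> period 2, Algorithms -> period 1).

No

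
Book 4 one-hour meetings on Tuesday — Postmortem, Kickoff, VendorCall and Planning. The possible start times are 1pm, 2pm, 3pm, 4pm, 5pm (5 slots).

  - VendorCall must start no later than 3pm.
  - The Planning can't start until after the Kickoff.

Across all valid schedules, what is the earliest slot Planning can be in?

2pm

Precedence pushes Planning to at least 2pm.
Planning at 2pm is achievable: Planning in 2pm; Postmortem in 1pm; VendorCall in 1pm; Kickoff in 1pm.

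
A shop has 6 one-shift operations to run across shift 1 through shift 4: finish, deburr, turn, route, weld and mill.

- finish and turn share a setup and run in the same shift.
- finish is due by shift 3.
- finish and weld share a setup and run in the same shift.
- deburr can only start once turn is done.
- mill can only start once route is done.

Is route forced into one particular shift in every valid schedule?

No

route can be shift 1 (e.g. route in shift 1; finish in shift 1; mill in shift 2; weld in shift 1; turn in shift 1; deburr in shift 2) or shift 2 (e.g. finish in shift 1, mill in shift 3, deburr in shift 2, turn in shift 1, route in shift 2, weld in shift 1).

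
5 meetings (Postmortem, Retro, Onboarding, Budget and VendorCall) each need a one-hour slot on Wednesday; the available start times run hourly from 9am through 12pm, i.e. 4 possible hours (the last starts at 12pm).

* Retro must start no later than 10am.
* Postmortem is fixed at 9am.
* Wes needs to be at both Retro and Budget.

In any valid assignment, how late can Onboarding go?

Onboarding at 12pm is achievable: VendorCall -> 9am; Retro -> 9am; Onboarding -> 12pm; Postmortem -> 9am; Budget -> 10am.

12pm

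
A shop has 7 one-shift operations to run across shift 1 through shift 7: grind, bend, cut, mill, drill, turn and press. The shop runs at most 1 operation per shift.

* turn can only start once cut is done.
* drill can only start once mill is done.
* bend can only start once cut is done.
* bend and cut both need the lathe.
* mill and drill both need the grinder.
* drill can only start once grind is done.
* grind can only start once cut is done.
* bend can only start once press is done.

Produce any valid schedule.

turn in shift 7, mill in shift 5, press in shift 3, bend in shift 4, drill in shift 6, cut in shift 1, grind in shift 2

Checking: cut(shift 1) before grind(shift 2); grind(shift 2) before drill(shift 6); press(shift 3) before bend(shift 4); cut(shift 1) before turn(shift 7); cut(shift 1) before bend(shift 4); mill(shift 5) before drill(shift 6); mill(shift 5) != drill(shift 6); bend(shift 4) != cut(shift 1); max 1 per shift (cap 1).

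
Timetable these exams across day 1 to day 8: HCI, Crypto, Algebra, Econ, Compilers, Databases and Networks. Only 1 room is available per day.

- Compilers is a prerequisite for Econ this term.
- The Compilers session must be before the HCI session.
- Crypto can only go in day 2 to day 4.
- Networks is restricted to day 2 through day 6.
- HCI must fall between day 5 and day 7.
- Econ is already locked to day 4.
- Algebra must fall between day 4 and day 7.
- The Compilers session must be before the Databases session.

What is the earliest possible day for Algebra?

day 5

Algebra is available from day 4; Algebra's own window allows nothing later than day 7.
Algebra at day 5 is achievable: HCI=day 6; Algebra=day 5; Databases=day 7; Compilers=day 1; Econ=day 4; Networks=day 3; Crypto=day 2.
Nothing earlier works — the capacity limit rule out every day before day 5.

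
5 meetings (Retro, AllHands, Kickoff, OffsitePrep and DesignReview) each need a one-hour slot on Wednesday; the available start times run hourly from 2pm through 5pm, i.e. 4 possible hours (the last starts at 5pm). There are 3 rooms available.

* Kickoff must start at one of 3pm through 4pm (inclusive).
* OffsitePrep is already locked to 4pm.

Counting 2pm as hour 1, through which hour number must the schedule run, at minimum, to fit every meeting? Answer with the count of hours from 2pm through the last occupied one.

3 hours

With at most 3 per hour and 5 meetings, at least 2 hours are needed.
OffsitePrep can't be placed before 4pm — that is hour 3 counting from 2pm — so the schedule must run through at least 3 hours.
3 works (last occupied hour: 4pm): for example DesignReview=2pm, AllHands=2pm, Kickoff=3pm, OffsitePrep=4pm, Retro=2pm.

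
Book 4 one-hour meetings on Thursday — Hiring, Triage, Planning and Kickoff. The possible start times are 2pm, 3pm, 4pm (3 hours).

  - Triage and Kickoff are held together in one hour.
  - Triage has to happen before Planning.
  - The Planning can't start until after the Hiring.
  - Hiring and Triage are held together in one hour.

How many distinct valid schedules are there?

Enumerating: Planning -> 3pm; Hiring -> 2pm; Triage -> 2pm; Kickoff -> 2pm | Hiring in 2pm; Planning in 4pm; Triage in 2pm; Kickoff in 2pm | Planning=4pm, Triage=3pm, Hiring=3pm, Kickoff=3pm.

3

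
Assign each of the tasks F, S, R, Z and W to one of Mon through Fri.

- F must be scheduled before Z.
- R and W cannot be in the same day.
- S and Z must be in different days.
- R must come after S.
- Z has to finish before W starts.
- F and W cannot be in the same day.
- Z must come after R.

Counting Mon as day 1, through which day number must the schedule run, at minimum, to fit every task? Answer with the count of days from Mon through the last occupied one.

The precedence chain requires at least 4 distinct days.
4 works (last occupied day: Thu): for example R -> Tue, S -> Mon, W -> Thu, F -> Mon, Z -> Wed.

4 days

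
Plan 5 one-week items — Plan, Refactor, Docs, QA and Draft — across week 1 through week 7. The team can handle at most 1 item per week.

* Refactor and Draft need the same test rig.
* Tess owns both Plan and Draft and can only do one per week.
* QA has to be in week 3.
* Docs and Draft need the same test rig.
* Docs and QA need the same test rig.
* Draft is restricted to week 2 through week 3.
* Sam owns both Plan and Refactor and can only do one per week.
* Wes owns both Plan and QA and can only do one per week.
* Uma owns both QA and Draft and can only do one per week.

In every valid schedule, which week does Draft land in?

week 2

Draft's window is week 2–week 3.
QA is fixed at week 3, and Draft can't share a week with QA.
So Draft must be week 2.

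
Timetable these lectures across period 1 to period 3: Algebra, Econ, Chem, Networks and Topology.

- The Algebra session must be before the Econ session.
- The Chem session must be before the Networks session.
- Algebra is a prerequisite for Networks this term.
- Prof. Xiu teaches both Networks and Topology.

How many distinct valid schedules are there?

16

Splitting on Algebra: it can be period 1 (12), period 2 (4). Listing each branch's schedules as (Econ, Chem, Networks, Topology) by period number:
Algebra=period 1: (2,1,2,1) (2,1,2,3) (2,1,3,1) (2,1,3,2) (2,2,3,1) (2,2,3,2) (3,1,2,1) (3,1,2,3) (3,1,3,1) (3,1,3,2) (3,2,3,1) (3,2,3,2) — 12.
Algebra=period 2: (3,1,3,1) (3,1,3,2) (3,2,3,1) (3,2,3,2) — 4.
Summing: 12 + 4 = 16.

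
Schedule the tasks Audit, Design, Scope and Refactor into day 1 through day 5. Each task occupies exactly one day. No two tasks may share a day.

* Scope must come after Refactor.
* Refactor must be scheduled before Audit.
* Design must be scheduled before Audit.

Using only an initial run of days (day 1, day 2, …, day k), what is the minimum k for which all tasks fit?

4 days

The precedence chain requires at least 2 distinct days.
With at most 1 per day and 4 tasks, at least 4 days are needed.
4 works (last occupied day: day 4): for example Audit=day 3, Refactor=day 1, Scope=day 4, Design=day 2.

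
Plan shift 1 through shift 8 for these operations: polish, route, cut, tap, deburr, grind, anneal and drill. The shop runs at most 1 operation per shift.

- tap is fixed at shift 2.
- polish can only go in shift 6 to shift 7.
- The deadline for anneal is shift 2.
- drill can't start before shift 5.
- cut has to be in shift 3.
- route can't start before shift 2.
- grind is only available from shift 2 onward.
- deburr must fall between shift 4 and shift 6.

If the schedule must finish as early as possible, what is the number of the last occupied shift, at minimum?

With at most 1 per shift and 8 operations, at least 8 shifts are needed.
polish can't be placed before shift 6, so the schedule must run through at least shift 6.
8 works (last occupied shift: shift 8): for example grind in shift 8; tap in shift 2; drill in shift 5; route in shift 7; cut in shift 3; polish in shift 6; deburr in shift 4; anneal in shift 1.

8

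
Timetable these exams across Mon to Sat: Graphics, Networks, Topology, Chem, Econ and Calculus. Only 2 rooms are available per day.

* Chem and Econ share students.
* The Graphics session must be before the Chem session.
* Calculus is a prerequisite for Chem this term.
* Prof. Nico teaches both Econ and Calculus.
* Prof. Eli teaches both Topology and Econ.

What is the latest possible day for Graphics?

Downstream work caps Graphics at Fri.
Graphics at Fri is achievable: Graphics -> Fri; Topology -> Tue; Networks -> Mon; Calculus -> Mon; Chem -> Sat; Econ -> Wed.

Fri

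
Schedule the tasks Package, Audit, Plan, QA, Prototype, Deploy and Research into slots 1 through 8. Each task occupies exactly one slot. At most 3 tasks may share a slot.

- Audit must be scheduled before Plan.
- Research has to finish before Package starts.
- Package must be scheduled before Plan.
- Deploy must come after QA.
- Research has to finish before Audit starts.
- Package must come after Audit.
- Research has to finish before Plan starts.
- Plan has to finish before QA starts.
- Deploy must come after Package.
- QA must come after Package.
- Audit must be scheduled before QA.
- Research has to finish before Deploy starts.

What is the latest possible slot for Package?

Precedence pushes Package to at least 3; downstream work caps Package at 5.
Package at 5 is achievable: Research -> 1; Package -> 5; Deploy -> 8; Audit -> 2; Plan -> 6; QA -> 7; Prototype -> 1.

5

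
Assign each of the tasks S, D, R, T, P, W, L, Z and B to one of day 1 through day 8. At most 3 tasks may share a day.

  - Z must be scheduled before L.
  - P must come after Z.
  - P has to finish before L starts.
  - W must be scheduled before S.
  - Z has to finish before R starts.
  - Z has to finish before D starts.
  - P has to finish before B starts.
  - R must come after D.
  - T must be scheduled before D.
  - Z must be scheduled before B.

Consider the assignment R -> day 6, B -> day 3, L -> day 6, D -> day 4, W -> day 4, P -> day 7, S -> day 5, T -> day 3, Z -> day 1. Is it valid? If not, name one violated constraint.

Z has to finish before R starts — holds.
Z has to finish before D starts — holds.
At most 3 tasks may share a day — holds.
P must come after Z — holds.
P has to finish before B starts — violated.
Z must be scheduled before L — holds.
R must come after D — holds.
W must be scheduled before S — holds.
Z must be scheduled before B — holds.
P has to finish before L starts — violated.
T must be scheduled before D — holds.

Invalid. P has to finish before B starts.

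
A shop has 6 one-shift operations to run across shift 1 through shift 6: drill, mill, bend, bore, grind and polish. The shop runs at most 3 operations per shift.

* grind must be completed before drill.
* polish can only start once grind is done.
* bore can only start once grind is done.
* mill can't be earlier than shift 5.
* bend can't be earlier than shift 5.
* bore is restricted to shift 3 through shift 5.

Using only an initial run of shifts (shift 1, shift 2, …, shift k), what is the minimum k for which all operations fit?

5

The precedence chain requires at least 2 distinct shifts.
With at most 3 per shift and 6 operations, at least 2 shifts are needed.
mill can't be placed before shift 5, so the schedule must run through at least shift 5.
5 works (last occupied shift: shift 5): for example drill in shift 2, polish in shift 2, bend in shift 5, grind in shift 1, mill in shift 5, bore in shift 3.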